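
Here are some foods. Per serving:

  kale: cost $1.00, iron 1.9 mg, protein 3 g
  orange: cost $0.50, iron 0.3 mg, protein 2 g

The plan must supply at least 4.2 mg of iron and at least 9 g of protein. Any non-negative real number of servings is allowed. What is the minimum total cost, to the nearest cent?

$2.74

A basic optimal solution has at most two foods positive. Try each food alone and each pair with both targets met exactly.
kale only: max(4.2/1.9, 9/3) = 3 servings → $3.00.
orange only: max(4.2/0.3, 9/2) = 14 servings → $7.00.
kale + orange with both tight: 1.966 servings and 1.552 servings → $2.74.
So the least-cost plan costs $2.74.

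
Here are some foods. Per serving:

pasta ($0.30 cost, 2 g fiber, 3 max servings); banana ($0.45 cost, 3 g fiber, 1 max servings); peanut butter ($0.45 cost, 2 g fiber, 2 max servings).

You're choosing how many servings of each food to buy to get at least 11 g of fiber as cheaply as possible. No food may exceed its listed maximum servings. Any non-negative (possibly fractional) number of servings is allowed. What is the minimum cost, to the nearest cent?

$1.80

Cost per g of fiber: pasta $0.1500, banana $0.1500, peanut butter $0.2250.
Take 3 servings of pasta: +6.0 g fiber for $0.90 (total $0.90, still need 5.0 g).
Take 1 serving of banana: +3.0 g fiber for $0.45 (total $1.35, still need 2.0 g).
Take 1 serving of peanut butter: +2.0 g fiber for $0.45 (total $1.80, still need 0.0 g).
Filling from the cheapest source first is optimal under one linear minimum: $1.80.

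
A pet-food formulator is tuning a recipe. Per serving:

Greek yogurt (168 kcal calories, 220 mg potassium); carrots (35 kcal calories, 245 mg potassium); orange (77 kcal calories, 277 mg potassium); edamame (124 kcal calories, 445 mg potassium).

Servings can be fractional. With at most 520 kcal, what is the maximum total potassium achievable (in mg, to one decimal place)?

3640.0 mg

Potassium per kcal: carrots 7, orange 3.597, edamame 3.589, Greek yogurt 1.31.
With no serving limits, spend the whole calories allowance on carrots: 520 kcal / 35 kcal × 245 mg = 3640.0 mg.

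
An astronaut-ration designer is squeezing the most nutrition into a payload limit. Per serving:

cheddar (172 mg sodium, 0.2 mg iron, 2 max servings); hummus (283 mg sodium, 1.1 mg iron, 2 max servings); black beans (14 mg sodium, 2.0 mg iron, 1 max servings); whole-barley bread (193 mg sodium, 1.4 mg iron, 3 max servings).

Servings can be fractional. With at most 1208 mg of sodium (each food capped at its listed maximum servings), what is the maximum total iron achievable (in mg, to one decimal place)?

8.5 mg

Iron per mg sodium: black beans 0.1429, whole-barley bread 0.007254, hummus 0.003887, cheddar 0.001163.
Take 1 serving of black beans: uses 14 mg sodium, +2.0 mg iron (running total 2.0 mg).
Take 3 servings of whole-barley bread: uses 579 mg sodium, +4.2 mg iron (running total 6.2 mg).
Take 2 servings of hummus: uses 566 mg sodium, +2.2 mg iron (running total 8.4 mg).
Take 0.2849 servings of cheddar: uses 49 mg sodium, +0.1 mg iron (running total 8.5 mg).
Filling greedily by iron-per-mg sodium is optimal for one linear limit, giving 8.5 mg.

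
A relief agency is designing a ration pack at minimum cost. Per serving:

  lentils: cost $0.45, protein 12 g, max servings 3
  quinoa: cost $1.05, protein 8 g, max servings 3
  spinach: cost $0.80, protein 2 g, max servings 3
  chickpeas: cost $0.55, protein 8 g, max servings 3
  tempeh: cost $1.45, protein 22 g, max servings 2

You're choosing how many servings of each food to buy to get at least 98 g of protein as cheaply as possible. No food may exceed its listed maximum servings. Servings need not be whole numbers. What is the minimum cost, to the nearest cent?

Cost per g of protein: lentils $0.0375, tempeh $0.0659, chickpeas $0.0688, quinoa $0.1313, spinach $0.4000.
Take 3 servings of lentils: +36.0 g protein for $1.35 (total $1.35, still need 62.0 g).
Take 2 servings of tempeh: +44.0 g protein for $2.90 (total $4.25, still need 18.0 g).
Take 2.25 servings of chickpeas: +18.0 g protein for $1.24 (total $5.49, still need 0.0 g).
Filling from the cheapest source first is optimal under one linear minimum: $5.49.

$5.49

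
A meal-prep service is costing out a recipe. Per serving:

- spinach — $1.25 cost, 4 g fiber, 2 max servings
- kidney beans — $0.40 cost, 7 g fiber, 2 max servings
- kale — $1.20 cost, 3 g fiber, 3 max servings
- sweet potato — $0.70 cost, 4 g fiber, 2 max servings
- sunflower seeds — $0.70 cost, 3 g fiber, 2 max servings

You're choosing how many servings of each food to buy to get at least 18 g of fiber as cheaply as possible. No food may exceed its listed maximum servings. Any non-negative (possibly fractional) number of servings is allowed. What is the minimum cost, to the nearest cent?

Cost per g of fiber: kidney beans $0.0571, sweet potato $0.1750, sunflower seeds $0.2333, spinach $0.3125, kale $0.4000.
Take 2 servings of kidney beans: +14.0 g fiber for $0.80 (total $0.80, still need 4.0 g).
Take 1 serving of sweet potato: +4.0 g fiber for $0.70 (total $1.50, still need 0.0 g).
Greedy by cheapest-per-g is optimal for a single linear constraint, so the minimum cost is $1.50.

$1.50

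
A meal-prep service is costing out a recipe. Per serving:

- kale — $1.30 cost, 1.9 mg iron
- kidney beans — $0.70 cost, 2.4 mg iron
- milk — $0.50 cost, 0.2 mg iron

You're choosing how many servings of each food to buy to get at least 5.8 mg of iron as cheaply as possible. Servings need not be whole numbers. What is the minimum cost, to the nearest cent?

$1.69

Cost per mg of iron: kidney beans $0.2917, kale $0.6842, milk $2.5000.
With no serving limits, use only kidney beans: 5.8 mg / 2.4 mg = 2.417 servings × $0.70 = $1.69.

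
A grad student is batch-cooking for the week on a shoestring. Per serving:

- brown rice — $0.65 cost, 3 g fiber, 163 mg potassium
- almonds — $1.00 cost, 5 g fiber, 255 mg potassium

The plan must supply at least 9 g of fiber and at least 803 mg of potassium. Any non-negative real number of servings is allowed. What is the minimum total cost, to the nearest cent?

$3.15

An LP optimum is at a vertex; with two nutrient constraints at most two foods are used. Check each candidate.
brown rice only: max(9/3, 803/163) = 4.926 servings → $3.20.
almonds only: max(9/5, 803/255) = 3.149 servings → $3.15.
brown rice + almonds: the both-tight solution has a negative serving — not a feasible corner.
Cheapest feasible corner: $3.15.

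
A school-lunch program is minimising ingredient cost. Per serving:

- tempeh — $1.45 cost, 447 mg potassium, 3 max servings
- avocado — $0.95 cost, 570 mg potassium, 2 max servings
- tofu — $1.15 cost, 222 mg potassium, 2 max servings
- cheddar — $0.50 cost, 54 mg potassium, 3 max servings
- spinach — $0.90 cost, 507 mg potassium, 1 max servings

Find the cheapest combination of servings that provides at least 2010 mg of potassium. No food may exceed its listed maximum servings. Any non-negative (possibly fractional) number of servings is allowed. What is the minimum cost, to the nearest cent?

$3.98

Cost per mg of potassium: avocado $0.0017, spinach $0.0018, tempeh $0.0032, tofu $0.0052, cheddar $0.0093.
Take 2 servings of avocado: +1140.0 mg potassium for $1.90 (total $1.90, still need 870.0 mg).
Take 1 serving of spinach: +507.0 mg potassium for $0.90 (total $2.80, still need 363.0 mg).
Take 0.8121 servings of tempeh: +363.0 mg potassium for $1.18 (total $3.98, still need 0.0 mg).
Filling from the cheapest source first is optimal under one linear minimum: $3.98.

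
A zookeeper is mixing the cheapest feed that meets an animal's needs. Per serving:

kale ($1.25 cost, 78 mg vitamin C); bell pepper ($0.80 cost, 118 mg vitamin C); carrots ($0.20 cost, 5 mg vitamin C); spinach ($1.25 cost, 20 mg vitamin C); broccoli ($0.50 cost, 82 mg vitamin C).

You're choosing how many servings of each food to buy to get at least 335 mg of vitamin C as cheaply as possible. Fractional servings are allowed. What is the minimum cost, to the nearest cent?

$2.04

Cost per mg of vitamin C: broccoli $0.0061, bell pepper $0.0068, kale $0.0160, carrots $0.0400, spinach $0.0625.
With no serving limits, use only broccoli: 335 mg / 82 mg = 4.085 servings × $0.50 = $2.04.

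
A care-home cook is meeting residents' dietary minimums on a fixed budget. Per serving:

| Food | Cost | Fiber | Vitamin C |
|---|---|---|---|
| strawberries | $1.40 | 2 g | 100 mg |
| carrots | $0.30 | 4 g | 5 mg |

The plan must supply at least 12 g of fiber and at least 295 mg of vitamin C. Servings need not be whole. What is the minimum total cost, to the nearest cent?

$4.49

Compare the cost at each extreme point of the feasible region.
strawberries only: max(12/2, 295/100) = 6 servings → $8.40.
carrots only: max(12/4, 295/5) = 59 servings → $17.70.
strawberries + carrots with both tight: 2.872 servings and 1.564 servings → $4.49.
The minimum over all feasible corners is $4.49.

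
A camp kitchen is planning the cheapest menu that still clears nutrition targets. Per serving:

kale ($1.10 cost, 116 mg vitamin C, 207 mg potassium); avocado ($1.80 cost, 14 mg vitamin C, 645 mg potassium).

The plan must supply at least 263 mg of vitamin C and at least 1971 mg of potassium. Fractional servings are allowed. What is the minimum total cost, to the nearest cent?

$6.53

kale only: max(263/116, 1971/207) = 9.522 servings → $10.47.
avocado only: max(263/14, 1971/645) = 18.79 servings → $33.81.
kale + avocado with both tight: 1.975 servings and 2.422 servings → $6.53.
Cheapest feasible corner: $6.53.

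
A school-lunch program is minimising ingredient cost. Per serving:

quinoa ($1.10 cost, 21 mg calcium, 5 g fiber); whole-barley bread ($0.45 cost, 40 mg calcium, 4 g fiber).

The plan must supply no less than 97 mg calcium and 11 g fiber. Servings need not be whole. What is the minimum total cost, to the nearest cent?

quinoa only: max(97/21, 11/5) = 4.619 servings → $5.08.
whole-barley bread only: max(97/40, 11/4) = 2.75 servings → $1.24.
quinoa + whole-barley bread with both tight: 0.4483 servings and 2.19 servings → $1.48.
So the least-cost plan costs $1.24.

$1.24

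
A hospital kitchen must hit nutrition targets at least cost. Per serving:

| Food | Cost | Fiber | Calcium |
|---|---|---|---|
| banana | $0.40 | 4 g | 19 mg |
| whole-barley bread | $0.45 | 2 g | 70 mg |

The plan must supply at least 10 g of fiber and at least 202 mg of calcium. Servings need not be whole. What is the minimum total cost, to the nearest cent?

$1.64

This is a tiny linear program; its minimum lies at a vertex of the feasible set. List the vertices and price them.
banana only: max(10/4, 202/19) = 10.63 servings → $4.25.
whole-barley bread only: max(10/2, 202/70) = 5 servings → $2.25.
banana + whole-barley bread with both tight: 1.223 servings and 2.554 servings → $1.64.
Cheapest feasible corner: $1.64.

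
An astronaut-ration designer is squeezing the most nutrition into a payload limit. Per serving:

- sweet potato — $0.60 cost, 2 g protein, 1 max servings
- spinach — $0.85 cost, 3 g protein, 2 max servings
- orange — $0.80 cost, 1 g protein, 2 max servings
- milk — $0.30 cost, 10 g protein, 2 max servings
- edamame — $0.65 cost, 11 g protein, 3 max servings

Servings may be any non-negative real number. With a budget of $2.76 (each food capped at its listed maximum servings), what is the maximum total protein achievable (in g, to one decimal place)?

Protein per dollar: milk 33.33, edamame 16.92, spinach 3.529, sweet potato 3.333, orange 1.25.
Take 2 servings of milk: spends $0.60, +20.0 g protein (running total 20.0 g).
Take 3 servings of edamame: spends $1.95, +33.0 g protein (running total 53.0 g).
Take 0.2471 servings of spinach: spends $0.21, +0.7 g protein (running total 53.7 g).
Greedy by best ratio exhausts the cost allowance optimally: 53.7 g.

53.7 g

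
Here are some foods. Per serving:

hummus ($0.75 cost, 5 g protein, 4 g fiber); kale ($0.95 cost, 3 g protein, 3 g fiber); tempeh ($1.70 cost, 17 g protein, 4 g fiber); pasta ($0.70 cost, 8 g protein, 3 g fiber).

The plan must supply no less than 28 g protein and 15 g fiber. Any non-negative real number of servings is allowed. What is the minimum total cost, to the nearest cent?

hummus only: max(28/5, 15/4) = 5.6 servings → $4.20.
kale only: max(28/3, 15/3) = 9.333 servings → $8.87.
tempeh only: max(28/17, 15/4) = 3.75 servings → $6.38.
pasta only: max(28/8, 15/3) = 5 servings → $3.50.
hummus + kale with both targets exact would need a negative amount; discard.
hummus + tempeh with both tight: 2.979 servings and 0.7708 servings → $3.54.
hummus + pasta with both tight: 2.118 servings and 2.176 servings → $3.11.
kale + tempeh with both tight: 3.667 servings and 1 serving → $5.18.
kale + pasta with both tight: 2.4 servings and 2.6 servings → $4.10.
tempeh + pasta with both targets exact would need a negative amount; discard.
Cheapest feasible corner: $3.11.

$3.11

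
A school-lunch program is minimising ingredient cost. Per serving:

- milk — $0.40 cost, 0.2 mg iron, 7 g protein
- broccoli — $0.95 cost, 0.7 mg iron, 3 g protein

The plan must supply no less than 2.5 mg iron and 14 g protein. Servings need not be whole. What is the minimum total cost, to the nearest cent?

Minimising a linear cost over {iron ≥ 2.5, protein ≥ 14, servings ≥ 0} — the optimum is at a vertex, using one or two foods.
milk only: max(2.5/0.2, 14/7) = 12.5 servings → $5.00.
broccoli only: max(2.5/0.7, 14/3) = 4.667 servings → $4.43.
milk + broccoli with both tight: 0.5349 servings and 3.419 servings → $3.46.
So the least-cost plan costs $3.46.

$3.46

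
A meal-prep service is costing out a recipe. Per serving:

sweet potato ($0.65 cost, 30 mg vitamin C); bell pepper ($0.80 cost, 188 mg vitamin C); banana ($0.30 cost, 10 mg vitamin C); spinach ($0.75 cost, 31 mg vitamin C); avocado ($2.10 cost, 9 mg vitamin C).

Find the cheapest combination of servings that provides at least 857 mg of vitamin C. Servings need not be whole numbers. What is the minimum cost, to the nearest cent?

$3.65

Cost per mg of vitamin C: bell pepper $0.0043, sweet potato $0.0217, spinach $0.0242, banana $0.0300, avocado $0.2333.
With no serving limits, use only bell pepper: 857 mg / 188 mg = 4.559 servings × $0.80 = $3.65.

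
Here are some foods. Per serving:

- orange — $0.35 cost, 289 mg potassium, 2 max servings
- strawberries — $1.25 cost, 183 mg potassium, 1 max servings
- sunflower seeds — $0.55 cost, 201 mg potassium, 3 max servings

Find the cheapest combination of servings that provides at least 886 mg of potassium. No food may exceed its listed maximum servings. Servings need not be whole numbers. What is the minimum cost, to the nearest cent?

$1.54

Cost per mg of potassium: orange $0.0012, sunflower seeds $0.0027, strawberries $0.0068.
Take 2 servings of orange: +578.0 mg potassium for $0.70 (total $0.70, still need 308.0 mg).
Take 1.532 servings of sunflower seeds: +308.0 mg potassium for $0.84 (total $1.54, still need 0.0 mg).
Filling from the cheapest source first is optimal under one linear minimum: $1.54.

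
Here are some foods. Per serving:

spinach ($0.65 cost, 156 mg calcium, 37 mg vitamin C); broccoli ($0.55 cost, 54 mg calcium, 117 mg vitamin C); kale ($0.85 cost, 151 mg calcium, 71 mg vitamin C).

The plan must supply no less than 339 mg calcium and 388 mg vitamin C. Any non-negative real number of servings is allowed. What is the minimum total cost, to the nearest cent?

With two linear requirements the optimum uses one or two foods; enumerate the corners.
spinach only: max(339/156, 388/37) = 10.49 servings → $6.82.
broccoli only: max(339/54, 388/117) = 6.278 servings → $3.45.
kale only: max(339/151, 388/71) = 5.465 servings → $4.65.
spinach + broccoli with both tight: 1.151 servings and 2.952 servings → $2.37.
spinach + kale with both targets exact would need a negative amount; discard.
broccoli + kale with both tight: 2.495 servings and 1.353 servings → $2.52.
So the least-cost plan costs $2.37.

$2.37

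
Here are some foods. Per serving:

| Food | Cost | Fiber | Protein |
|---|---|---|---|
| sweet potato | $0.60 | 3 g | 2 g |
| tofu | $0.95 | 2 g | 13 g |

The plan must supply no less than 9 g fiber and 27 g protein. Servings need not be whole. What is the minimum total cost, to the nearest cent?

$2.79

This is a tiny linear program; its minimum lies at a vertex of the feasible set. List the vertices and price them.
sweet potato only: max(9/3, 27/2) = 13.5 servings → $8.10.
tofu only: max(9/2, 27/13) = 4.5 servings → $4.28.
sweet potato + tofu with both tight: 1.8 servings and 1.8 servings → $2.79.
The minimum over all feasible corners is $2.79.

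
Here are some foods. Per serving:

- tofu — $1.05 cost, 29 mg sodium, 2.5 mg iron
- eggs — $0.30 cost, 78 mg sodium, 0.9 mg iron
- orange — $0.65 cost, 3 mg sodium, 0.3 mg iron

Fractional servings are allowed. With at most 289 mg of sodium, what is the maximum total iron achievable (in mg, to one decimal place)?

28.9 mg

Iron per mg sodium: orange 0.1, tofu 0.08621, eggs 0.01154.
With no serving limits, spend the whole sodium allowance on orange: 289 mg / 3 mg × 0.3 mg = 28.9 mg.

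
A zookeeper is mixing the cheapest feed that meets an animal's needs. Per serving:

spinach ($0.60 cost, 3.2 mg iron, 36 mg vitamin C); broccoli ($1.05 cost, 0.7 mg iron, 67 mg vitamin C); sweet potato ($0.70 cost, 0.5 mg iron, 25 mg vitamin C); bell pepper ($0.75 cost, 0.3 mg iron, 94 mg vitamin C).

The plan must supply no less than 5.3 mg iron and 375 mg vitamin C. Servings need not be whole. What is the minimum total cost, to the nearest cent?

Check every corner: each single food scaled to meet both minima, and each pair solved so both constraints bind.
spinach only: max(5.3/3.2, 375/36) = 10.42 servings → $6.25.
broccoli only: max(5.3/0.7, 375/67) = 7.571 servings → $7.95.
sweet potato only: max(5.3/0.5, 375/25) = 15 servings → $10.50.
bell pepper only: max(5.3/0.3, 375/94) = 17.67 servings → $13.25.
spinach + broccoli with both tight: 0.4894 servings and 5.334 servings → $5.89.
spinach + sweet potato with both targets exact would need a negative amount; discard.
spinach + bell pepper with both tight: 1.33 servings and 3.48 servings → $3.41.
broccoli + sweet potato with both tight: 3.438 servings and 5.787 servings → $7.66.
broccoli + bell pepper: intersection lies outside the first quadrant.
sweet potato + bell pepper with both tight: 9.765 servings and 1.392 servings → $7.88.
So the least-cost plan costs $3.41.

$3.41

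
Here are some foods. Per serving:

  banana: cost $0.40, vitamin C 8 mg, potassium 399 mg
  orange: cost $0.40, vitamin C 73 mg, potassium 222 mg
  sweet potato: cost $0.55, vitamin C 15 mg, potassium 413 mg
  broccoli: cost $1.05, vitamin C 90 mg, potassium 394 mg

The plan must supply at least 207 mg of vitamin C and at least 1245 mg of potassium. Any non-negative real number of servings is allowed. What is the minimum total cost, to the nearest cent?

Two binding constraints pin down two serving amounts, so the optimal mix uses at most two foods. The candidates are each food alone (scaled to the tighter of vitamin C/potassium) and each pair with both constraints tight.
banana only: max(207/8, 1245/399) = 25.88 servings → $10.35.
orange only: max(207/73, 1245/222) = 5.608 servings → $2.24.
sweet potato only: max(207/15, 1245/413) = 13.8 servings → $7.59.
broccoli only: max(207/90, 1245/394) = 3.16 servings → $3.32.
banana + orange with both tight: 1.643 servings and 2.656 servings → $1.72.
banana + sweet potato with both targets exact would need a negative amount; discard.
banana + broccoli with both tight: 0.9308 servings and 2.217 servings → $2.70.
orange + sweet potato with both tight: 2.491 servings and 1.675 servings → $1.92.
orange + broccoli: the both-tight solution has a negative serving — not a feasible corner.
sweet potato + broccoli with both tight: 0.9754 servings and 2.137 servings → $2.78.
Cheapest feasible corner: $1.72.

$1.72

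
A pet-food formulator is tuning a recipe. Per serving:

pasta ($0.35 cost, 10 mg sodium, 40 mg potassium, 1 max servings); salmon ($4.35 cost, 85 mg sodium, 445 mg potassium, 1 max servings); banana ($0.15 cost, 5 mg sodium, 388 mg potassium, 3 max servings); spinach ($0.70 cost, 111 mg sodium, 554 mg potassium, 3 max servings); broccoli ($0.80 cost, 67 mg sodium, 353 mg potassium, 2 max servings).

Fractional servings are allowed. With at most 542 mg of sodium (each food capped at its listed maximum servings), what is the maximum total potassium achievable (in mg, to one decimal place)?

Potassium per mg sodium: banana 77.6, broccoli 5.269, salmon 5.235, spinach 4.991, pasta 4.
Take 3 servings of banana: uses 15 mg sodium, +1164.0 mg potassium (running total 1164.0 mg).
Take 2 servings of broccoli: uses 134 mg sodium, +706.0 mg potassium (running total 1870.0 mg).
Take 1 serving of salmon: uses 85 mg sodium, +445.0 mg potassium (running total 2315.0 mg).
Take 2.775 servings of spinach: uses 308 mg sodium, +1537.2 mg potassium (running total 3852.2 mg).
Filling greedily by potassium-per-mg sodium is optimal for one linear limit, giving 3852.2 mg.

3852.2 mg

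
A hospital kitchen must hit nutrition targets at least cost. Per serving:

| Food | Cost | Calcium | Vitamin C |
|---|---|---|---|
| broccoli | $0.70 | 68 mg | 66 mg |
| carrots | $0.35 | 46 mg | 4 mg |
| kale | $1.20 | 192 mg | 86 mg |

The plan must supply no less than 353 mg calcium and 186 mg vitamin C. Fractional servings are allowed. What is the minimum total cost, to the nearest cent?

At the optimum either one food covers both requirements or two foods hit both targets exactly; no other combination can be cheaper.
broccoli only: max(353/68, 186/66) = 5.191 servings → $3.63.
carrots only: max(353/46, 186/4) = 46.5 servings → $16.27.
kale only: max(353/192, 186/86) = 2.163 servings → $2.60.
broccoli + carrots with both tight: 2.585 servings and 3.853 servings → $3.16.
broccoli + kale with both tight: 0.7846 servings and 1.561 servings → $2.42.
carrots + kale: the both-tight solution has a negative serving — not a feasible corner.
Cheapest feasible corner: $2.42.

$2.42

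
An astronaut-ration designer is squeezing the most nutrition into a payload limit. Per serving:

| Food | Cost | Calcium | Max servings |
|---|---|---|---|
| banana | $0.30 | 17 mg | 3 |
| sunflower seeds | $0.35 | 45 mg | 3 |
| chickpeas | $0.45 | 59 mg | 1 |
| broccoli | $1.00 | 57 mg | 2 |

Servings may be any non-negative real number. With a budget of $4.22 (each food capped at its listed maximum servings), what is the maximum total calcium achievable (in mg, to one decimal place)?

348.8 mg

Calcium per dollar: chickpeas 131.1, sunflower seeds 128.6, broccoli 57, banana 56.67.
Take 1 serving of chickpeas: spends $0.45, +59.0 mg calcium (running total 59.0 mg).
Take 3 servings of sunflower seeds: spends $1.05, +135.0 mg calcium (running total 194.0 mg).
Take 2 servings of broccoli: spends $2.00, +114.0 mg calcium (running total 308.0 mg).
Take 2.4 servings of banana: spends $0.72, +40.8 mg calcium (running total 348.8 mg).
Filling greedily by calcium-per-dollar is optimal for one linear limit, giving 348.8 mg.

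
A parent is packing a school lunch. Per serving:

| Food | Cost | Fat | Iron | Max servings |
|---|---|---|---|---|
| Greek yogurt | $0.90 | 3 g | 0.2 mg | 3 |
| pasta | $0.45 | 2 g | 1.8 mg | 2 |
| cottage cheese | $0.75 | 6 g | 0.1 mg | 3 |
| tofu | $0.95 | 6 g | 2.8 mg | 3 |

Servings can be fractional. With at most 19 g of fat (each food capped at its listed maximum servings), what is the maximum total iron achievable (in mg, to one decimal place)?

Iron per g fat: pasta 0.9, tofu 0.4667, Greek yogurt 0.06667, cottage cheese 0.01667.
Take 2 servings of pasta: uses 4 g fat, +3.6 mg iron (running total 3.6 mg).
Take 2.5 servings of tofu: uses 15 g fat, +7.0 mg iron (running total 10.6 mg).
Greedy by best ratio exhausts the fat allowance optimally: 10.6 mg.

10.6 mg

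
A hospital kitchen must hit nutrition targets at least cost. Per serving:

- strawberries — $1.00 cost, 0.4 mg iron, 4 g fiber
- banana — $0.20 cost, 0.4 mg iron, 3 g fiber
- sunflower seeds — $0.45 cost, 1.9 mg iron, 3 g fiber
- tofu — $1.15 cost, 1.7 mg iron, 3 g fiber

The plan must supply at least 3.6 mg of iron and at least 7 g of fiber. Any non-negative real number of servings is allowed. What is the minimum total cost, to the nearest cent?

For a min-cost LP with two ≥-constraints, a basic feasible solution has at most two positive variables.
strawberries only: max(3.6/0.4, 7/4) = 9 servings → $9.00.
banana only: max(3.6/0.4, 7/3) = 9 servings → $1.80.
sunflower seeds only: max(3.6/1.9, 7/3) = 2.333 servings → $1.05.
tofu only: max(3.6/1.7, 7/3) = 2.333 servings → $2.68.
strawberries + banana: the both-tight solution has a negative serving — not a feasible corner.
strawberries + sunflower seeds with both tight: 0.3906 servings and 1.812 servings → $1.21.
strawberries + tofu with both tight: 0.1964 servings and 2.071 servings → $2.58.
banana + sunflower seeds with both tight: 0.5556 servings and 1.778 servings → $0.91.
banana + tofu with both tight: 0.2821 servings and 2.051 servings → $2.42.
sunflower seeds + tofu: the both-tight solution has a negative serving — not a feasible corner.
The minimum over all feasible corners is $0.91.

$0.91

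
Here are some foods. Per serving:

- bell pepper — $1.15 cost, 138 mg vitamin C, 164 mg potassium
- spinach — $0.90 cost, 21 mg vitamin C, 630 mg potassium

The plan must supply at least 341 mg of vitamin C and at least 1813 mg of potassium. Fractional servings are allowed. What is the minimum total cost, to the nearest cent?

$4.53

Minimising a linear cost over {vitamin C ≥ 341, potassium ≥ 1813, servings ≥ 0} — the optimum is at a vertex, using one or two foods.
bell pepper only: max(341/138, 1813/164) = 11.05 servings → $12.71.
spinach only: max(341/21, 1813/630) = 16.24 servings → $14.61.
bell pepper + spinach with both tight: 2.117 servings and 2.327 servings → $4.53.
Cheapest feasible corner: $4.53.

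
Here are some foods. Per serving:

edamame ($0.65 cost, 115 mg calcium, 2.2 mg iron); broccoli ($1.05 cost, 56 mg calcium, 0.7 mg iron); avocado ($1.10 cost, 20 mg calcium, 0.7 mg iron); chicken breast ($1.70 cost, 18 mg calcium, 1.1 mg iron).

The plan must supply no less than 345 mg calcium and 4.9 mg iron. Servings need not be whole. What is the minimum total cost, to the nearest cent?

$1.95

At the optimum either one food covers both requirements or two foods hit both targets exactly; no other combination can be cheaper.
edamame only: max(345/115, 4.9/2.2) = 3 servings → $1.95.
broccoli only: max(345/56, 4.9/0.7) = 7 servings → $7.35.
avocado only: max(345/20, 4.9/0.7) = 17.25 servings → $18.98.
chicken breast only: max(345/18, 4.9/1.1) = 19.17 servings → $32.58.
edamame + broccoli with both tight: 0.7705 servings and 4.578 servings → $5.31.
edamame + avocado: intersection lies outside the first quadrant.
edamame + chicken breast: intersection lies outside the first quadrant.
broccoli + avocado with both tight: 5.694 servings and 1.306 servings → $7.42.
broccoli + chicken breast with both tight: 5.945 servings and 0.6714 servings → $7.38.
avocado + chicken breast with both targets exact would need a negative amount; discard.
The minimum over all feasible corners is $1.95.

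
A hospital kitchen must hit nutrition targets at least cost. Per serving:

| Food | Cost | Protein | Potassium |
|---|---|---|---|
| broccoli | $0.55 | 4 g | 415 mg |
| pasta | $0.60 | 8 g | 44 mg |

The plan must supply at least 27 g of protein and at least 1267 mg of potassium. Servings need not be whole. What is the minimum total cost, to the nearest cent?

At the optimum either one food covers both requirements or two foods hit both targets exactly; no other combination can be cheaper.
broccoli only: max(27/4, 1267/415) = 6.75 servings → $3.71.
pasta only: max(27/8, 1267/44) = 28.8 servings → $17.28.
broccoli + pasta with both tight: 2.846 servings and 1.952 servings → $2.74.
The minimum over all feasible corners is $2.74.

$2.74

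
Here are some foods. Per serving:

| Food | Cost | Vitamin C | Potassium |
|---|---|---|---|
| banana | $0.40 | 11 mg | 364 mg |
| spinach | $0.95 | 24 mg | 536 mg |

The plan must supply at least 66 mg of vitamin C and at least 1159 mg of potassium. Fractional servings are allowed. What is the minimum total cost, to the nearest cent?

$2.40

Minimising a linear cost over {vitamin C ≥ 66, potassium ≥ 1159, servings ≥ 0} — the optimum is at a vertex, using one or two foods.
banana only: max(66/11, 1159/364) = 6 servings → $2.40.
spinach only: max(66/24, 1159/536) = 2.75 servings → $2.61.
banana + spinach with both targets exact would need a negative amount; discard.
So the least-cost plan costs $2.40.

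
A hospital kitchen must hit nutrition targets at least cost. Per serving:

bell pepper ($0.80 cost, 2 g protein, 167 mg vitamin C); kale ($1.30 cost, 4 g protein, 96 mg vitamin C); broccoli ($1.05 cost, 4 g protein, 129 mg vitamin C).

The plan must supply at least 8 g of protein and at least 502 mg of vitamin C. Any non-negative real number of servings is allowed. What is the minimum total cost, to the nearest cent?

An LP optimum is at a vertex; with two nutrient constraints at most two foods are used. Check each candidate.
bell pepper only: max(8/2, 502/167) = 4 servings → $3.20.
kale only: max(8/4, 502/96) = 5.229 servings → $6.80.
broccoli only: max(8/4, 502/129) = 3.891 servings → $4.09.
bell pepper + kale with both tight: 2.605 servings and 0.6975 servings → $2.99.
bell pepper + broccoli with both tight: 2.38 servings and 0.8098 servings → $2.75.
kale + broccoli with both targets exact would need a negative amount; discard.
The minimum over all feasible corners is $2.75.

$2.75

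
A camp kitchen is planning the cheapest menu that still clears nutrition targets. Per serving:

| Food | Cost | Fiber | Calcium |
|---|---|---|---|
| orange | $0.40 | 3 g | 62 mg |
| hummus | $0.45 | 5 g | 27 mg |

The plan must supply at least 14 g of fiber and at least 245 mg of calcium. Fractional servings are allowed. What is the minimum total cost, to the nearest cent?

$1.74

The cheapest plan sits at a corner of the feasible region — with two constraints it uses at most two foods.
orange only: max(14/3, 245/62) = 4.667 servings → $1.87.
hummus only: max(14/5, 245/27) = 9.074 servings → $4.08.
orange + hummus with both tight: 3.699 servings and 0.5808 servings → $1.74.
Cheapest feasible corner: $1.74.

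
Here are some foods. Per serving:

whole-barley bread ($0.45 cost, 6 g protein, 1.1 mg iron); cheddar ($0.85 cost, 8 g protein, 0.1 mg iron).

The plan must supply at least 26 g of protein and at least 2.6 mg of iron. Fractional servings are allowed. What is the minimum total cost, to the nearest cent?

With two linear requirements the optimum uses one or two foods; enumerate the corners.
whole-barley bread only: max(26/6, 2.6/1.1) = 4.333 servings → $1.95.
cheddar only: max(26/8, 2.6/0.1) = 26 servings → $22.10.
whole-barley bread + cheddar with both tight: 2.22 servings and 1.585 servings → $2.35.
So the least-cost plan costs $1.95.

$1.95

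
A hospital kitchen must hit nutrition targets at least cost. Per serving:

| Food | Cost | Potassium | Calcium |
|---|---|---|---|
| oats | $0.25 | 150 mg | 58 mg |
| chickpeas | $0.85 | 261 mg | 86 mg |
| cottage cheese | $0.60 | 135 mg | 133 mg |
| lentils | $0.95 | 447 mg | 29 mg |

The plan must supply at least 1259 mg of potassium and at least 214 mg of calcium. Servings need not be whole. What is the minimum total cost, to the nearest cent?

With two linear requirements the optimum uses one or two foods; enumerate the corners.
oats only: max(1259/150, 214/58) = 8.393 servings → $2.10.
chickpeas only: max(1259/261, 214/86) = 4.824 servings → $4.10.
cottage cheese only: max(1259/135, 214/133) = 9.326 servings → $5.60.
lentils only: max(1259/447, 214/29) = 7.379 servings → $7.01.
oats + chickpeas with both targets exact would need a negative amount; discard.
oats + cottage cheese: the both-tight solution has a negative serving — not a feasible corner.
oats + lentils with both tight: 2.741 servings and 1.897 servings → $2.49.
chickpeas + cottage cheese: the both-tight solution has a negative serving — not a feasible corner.
chickpeas + lentils with both tight: 1.916 servings and 1.698 servings → $3.24.
cottage cheese + lentils with both tight: 1.065 servings and 2.495 servings → $3.01.
So the least-cost plan costs $2.10.

$2.10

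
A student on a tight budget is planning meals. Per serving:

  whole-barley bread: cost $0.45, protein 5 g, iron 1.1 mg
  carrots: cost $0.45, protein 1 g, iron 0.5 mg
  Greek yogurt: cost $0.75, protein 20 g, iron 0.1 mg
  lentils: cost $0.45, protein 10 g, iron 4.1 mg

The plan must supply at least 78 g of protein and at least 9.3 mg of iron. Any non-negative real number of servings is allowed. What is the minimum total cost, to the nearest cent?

With two linear requirements the optimum uses one or two foods; enumerate the corners.
whole-barley bread only: max(78/5, 9.3/1.1) = 15.6 servings → $7.02.
carrots only: max(78/1, 9.3/0.5) = 78 servings → $35.10.
Greek yogurt only: max(78/20, 9.3/0.1) = 93 servings → $69.75.
lentils only: max(78/10, 9.3/4.1) = 7.8 servings → $3.51.
whole-barley bread + carrots: intersection lies outside the first quadrant.
whole-barley bread + Greek yogurt with both tight: 8.288 servings and 1.828 servings → $5.10.
whole-barley bread + lentils with both targets exact would need a negative amount; discard.
carrots + Greek yogurt with both tight: 18 servings and 3 servings → $10.35.
carrots + lentils: the both-tight solution has a negative serving — not a feasible corner.
Greek yogurt + lentils with both tight: 2.8 servings and 2.2 servings → $3.09.
So the least-cost plan costs $3.09.

$3.09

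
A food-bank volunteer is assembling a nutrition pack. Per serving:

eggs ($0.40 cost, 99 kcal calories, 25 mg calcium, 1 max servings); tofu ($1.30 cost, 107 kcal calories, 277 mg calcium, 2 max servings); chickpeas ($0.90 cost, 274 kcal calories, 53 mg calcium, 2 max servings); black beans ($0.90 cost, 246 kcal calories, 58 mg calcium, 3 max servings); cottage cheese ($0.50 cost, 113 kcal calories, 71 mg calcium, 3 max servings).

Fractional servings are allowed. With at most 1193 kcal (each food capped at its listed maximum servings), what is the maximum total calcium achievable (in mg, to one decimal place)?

919.6 mg

Calcium per kcal: tofu 2.589, cottage cheese 0.6283, eggs 0.2525, black beans 0.2358, chickpeas 0.1934.
Take 2 servings of tofu: uses 214 kcal, +554.0 mg calcium (running total 554.0 mg).
Take 3 servings of cottage cheese: uses 339 kcal, +213.0 mg calcium (running total 767.0 mg).
Take 1 serving of eggs: uses 99 kcal, +25.0 mg calcium (running total 792.0 mg).
Take 2.199 servings of black beans: uses 541 kcal, +127.6 mg calcium (running total 919.6 mg).
Filling greedily by calcium-per-kcal is optimal for one linear limit, giving 919.6 mg.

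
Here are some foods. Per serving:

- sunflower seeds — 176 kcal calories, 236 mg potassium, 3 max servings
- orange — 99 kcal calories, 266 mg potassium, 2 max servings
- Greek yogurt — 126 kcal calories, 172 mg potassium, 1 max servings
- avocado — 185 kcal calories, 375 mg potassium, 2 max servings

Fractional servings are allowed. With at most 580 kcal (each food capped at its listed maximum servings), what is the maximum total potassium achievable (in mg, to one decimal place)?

Potassium per kcal: orange 2.687, avocado 2.027, Greek yogurt 1.365, sunflower seeds 1.341.
Take 2 servings of orange: uses 198 kcal, +532.0 mg potassium (running total 532.0 mg).
Take 2 servings of avocado: uses 370 kcal, +750.0 mg potassium (running total 1282.0 mg).
Take 0.09524 servings of Greek yogurt: uses 12 kcal, +16.4 mg potassium (running total 1298.4 mg).
Filling greedily by potassium-per-kcal is optimal for one linear limit, giving 1298.4 mg.

1298.4 mg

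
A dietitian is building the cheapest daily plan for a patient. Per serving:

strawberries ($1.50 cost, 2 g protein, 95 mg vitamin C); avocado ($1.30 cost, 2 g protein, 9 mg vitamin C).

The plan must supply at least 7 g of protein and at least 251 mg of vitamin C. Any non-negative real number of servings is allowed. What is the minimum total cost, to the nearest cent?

Two binding constraints pin down two serving amounts, so the optimal mix uses at most two foods. The candidates are each food alone (scaled to the tighter of protein/vitamin C) and each pair with both constraints tight.
strawberries only: max(7/2, 251/95) = 3.5 servings → $5.25.
avocado only: max(7/2, 251/9) = 27.89 servings → $36.26.
strawberries + avocado with both tight: 2.552 servings and 0.9477 servings → $5.06.
Cheapest feasible corner: $5.06.

$5.06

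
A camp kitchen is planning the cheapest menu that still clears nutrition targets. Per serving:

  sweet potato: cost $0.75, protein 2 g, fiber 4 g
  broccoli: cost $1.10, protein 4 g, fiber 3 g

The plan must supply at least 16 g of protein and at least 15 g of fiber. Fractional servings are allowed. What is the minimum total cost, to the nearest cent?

$4.64

This is a tiny linear program; its minimum lies at a vertex of the feasible set. List the vertices and price them.
sweet potato only: max(16/2, 15/4) = 8 servings → $6.00.
broccoli only: max(16/4, 15/3) = 5 servings → $5.50.
sweet potato + broccoli with both tight: 1.2 servings and 3.4 servings → $4.64.
So the least-cost plan costs $4.64.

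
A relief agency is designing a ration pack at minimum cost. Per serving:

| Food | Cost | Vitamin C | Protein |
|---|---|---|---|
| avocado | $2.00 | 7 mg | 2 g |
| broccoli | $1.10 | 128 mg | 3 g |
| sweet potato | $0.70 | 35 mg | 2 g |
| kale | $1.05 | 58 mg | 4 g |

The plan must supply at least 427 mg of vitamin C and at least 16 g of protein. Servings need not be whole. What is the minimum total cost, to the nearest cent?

The cheapest plan sits at a corner of the feasible region — with two constraints it uses at most two foods.
avocado only: max(427/7, 16/2) = 61 servings → $122.00.
broccoli only: max(427/128, 16/3) = 5.333 servings → $5.87.
sweet potato only: max(427/35, 16/2) = 12.2 servings → $8.54.
kale only: max(427/58, 16/4) = 7.362 servings → $7.73.
avocado + broccoli with both tight: 3.264 servings and 3.157 servings → $10.00.
avocado + sweet potato with both targets exact would need a negative amount; discard.
avocado + kale with both targets exact would need a negative amount; discard.
broccoli + sweet potato with both tight: 1.947 servings and 5.079 servings → $5.70.
broccoli + kale with both tight: 2.308 servings and 2.269 servings → $4.92.
sweet potato + kale with both targets exact would need a negative amount; discard.
So the least-cost plan costs $4.92.

$4.92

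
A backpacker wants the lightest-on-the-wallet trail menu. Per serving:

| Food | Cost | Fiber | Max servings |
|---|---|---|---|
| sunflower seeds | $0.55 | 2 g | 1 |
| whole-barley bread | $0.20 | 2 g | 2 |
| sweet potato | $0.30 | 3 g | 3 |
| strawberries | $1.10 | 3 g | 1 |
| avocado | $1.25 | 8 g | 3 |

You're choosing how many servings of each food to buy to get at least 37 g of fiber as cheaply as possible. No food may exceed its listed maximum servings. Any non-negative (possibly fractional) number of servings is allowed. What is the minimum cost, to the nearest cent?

$5.05

Cost per g of fiber: whole-barley bread $0.1000, sweet potato $0.1000, avocado $0.1562, sunflower seeds $0.2750, strawberries $0.3667.
Take 2 servings of whole-barley bread: +4.0 g fiber for $0.40 (total $0.40, still need 33.0 g).
Take 3 servings of sweet potato: +9.0 g fiber for $0.90 (total $1.30, still need 24.0 g).
Take 3 servings of avocado: +24.0 g fiber for $3.75 (total $5.05, still need 0.0 g).
Greedy by cheapest-per-g is optimal for a single linear constraint, so the minimum cost is $5.05.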